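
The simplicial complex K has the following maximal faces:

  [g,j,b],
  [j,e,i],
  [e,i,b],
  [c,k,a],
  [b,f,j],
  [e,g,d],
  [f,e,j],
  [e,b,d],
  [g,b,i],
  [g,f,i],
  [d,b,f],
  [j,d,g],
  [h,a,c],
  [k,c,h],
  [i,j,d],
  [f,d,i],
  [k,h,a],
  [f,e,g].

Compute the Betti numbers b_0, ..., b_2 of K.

K has 11 vertices, 27 edges, 18 triangles.
rank ∂_0 = 0, rank ∂_1 = 9 ⇒ b_0 = 11 − 0 − 9 = 2; all invariant factors of ∂_1 are 1 so no torsion. So H_0 ≅ Z^2.
rank ∂_1 = 9, rank ∂_2 = 16 ⇒ b_1 = 27 − 9 − 16 = 2; all invariant factors of ∂_2 are 1 so no torsion. So H_1 ≅ Z^2.
rank ∂_2 = 16, rank ∂_3 = 0 ⇒ b_2 = 18 − 16 − 0 = 2. So H_2 ≅ Z^2.

b_0 = 2, b_1 = 2, b_2 = 2.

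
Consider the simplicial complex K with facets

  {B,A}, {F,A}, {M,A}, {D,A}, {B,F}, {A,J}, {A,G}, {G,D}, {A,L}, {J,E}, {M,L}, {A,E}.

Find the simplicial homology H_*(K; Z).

We work with the vertex ordering A < B < D < E < F < G < J < L < M. The simplices of K, each written with vertices in increasing order, are:

  0-simplices (9): A, B, D, E, F, G, J, L, M
  1-simplices (12): AB, AD, AE, AF, AG, AJ, AL, AM, BF, DG, EJ, LM

Hence C_0 ≅ Z^9, C_1 ≅ Z^12.

Boundary ∂_1: C_1 → C_0 sends each edge [p,q] (with p < q) to q − p. For instance
  ∂BF = F − B.
This gives a 9×12 integer matrix of rank 8; reducing to Smith normal form yields diagonal entries (1,1,1,1,1,1,1,1).

Computing H_k = (kernel of ∂_k) / (image of ∂_{k+1}):

  H_0: rank C_0 − rank ∂_1 = 9 − 8 = 1, and the invariant factors of ∂_1 are all 1, so H_0 ≅ Z.
  H_1: rank ker ∂_1 − rank ∂_2 = (12 − 8) − 0 = 4, and there is no ∂_2, so H_1 ≅ Z^4.

As a check, the Euler characteristic is 9 − 12 = -3, which agrees with 1 − 4 = -3.
(K is a triangulation of a wedge of 4 circles.)

H_0 ≅ Z,  H_1 ≅ Z^4.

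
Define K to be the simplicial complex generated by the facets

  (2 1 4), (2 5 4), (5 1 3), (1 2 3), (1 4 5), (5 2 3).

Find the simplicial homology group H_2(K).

H_2 = Z.

Take the total order 1 < 2 < 3 < 4 < 5 on the vertex set. Then K (dimension 2) consists of the simplices:

  0-simplices (5): [1], [2], [3], [4], [5]
  1-simplices (9): [1,2], [1,3], [1,4], [1,5], [2,3], [2,4], [2,5], [3,5], [4,5]
  2-simplices (6): [1,2,3], [1,2,4], [1,3,5], [1,4,5], [2,3,5], [2,4,5]

giving chain groups C_0 ≅ Z^5, C_1 ≅ Z^9, C_2 ≅ Z^6.

∂_1: C_1 → C_0 sends each edge [p,q] (with p < q) to q − p.
The 5×9 boundary matrix has rank 4 and Smith normal form diag(1,1,1,1).

The boundary map ∂_2: C_2 → C_1 maps a triangle to the signed sum of its edges. For instance
  ∂[2,4,5] = [4,5] − [2,5] + [2,4],
  ∂[1,3,5] = [3,5] − [1,5] + [1,3].
The resulting 9×6 matrix has rank 5, and its Smith normal form has invariant factors (1,1,1,1,1).

From H_k ≅ ker(∂_k) / im(∂_{k+1}) we obtain:

  H_2: rank ker ∂_2 − rank ∂_3 = (6 − 5) − 0 = 1, and there is no ∂_3, so H_2 ≅ Z.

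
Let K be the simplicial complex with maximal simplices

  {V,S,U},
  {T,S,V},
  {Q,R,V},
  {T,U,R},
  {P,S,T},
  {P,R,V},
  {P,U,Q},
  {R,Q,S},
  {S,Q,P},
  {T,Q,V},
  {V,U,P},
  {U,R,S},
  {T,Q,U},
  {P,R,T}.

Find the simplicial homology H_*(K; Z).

H_0 = Z,  H_1 = Z^2,  H_2 = Z.

K has 7 vertices, 21 edges, 14 triangles.
rank ∂_0 = 0, rank ∂_1 = 6 ⇒ b_0 = 7 − 0 − 6 = 1; all invariant factors of ∂_1 are 1 so no torsion. So H_0 ≅ Z.
rank ∂_1 = 6, rank ∂_2 = 13 ⇒ b_1 = 21 − 6 − 13 = 2; all invariant factors of ∂_2 are 1 so no torsion. So H_1 ≅ Z^2.
rank ∂_2 = 13, rank ∂_3 = 0 ⇒ b_2 = 14 − 13 − 0 = 1. So H_2 ≅ Z.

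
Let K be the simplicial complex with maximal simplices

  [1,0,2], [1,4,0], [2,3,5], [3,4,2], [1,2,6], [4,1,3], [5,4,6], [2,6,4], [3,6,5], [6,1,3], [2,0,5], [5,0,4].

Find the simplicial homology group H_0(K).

K has 7 vertices, 18 edges, 12 triangles.
rank ∂_0 = 0, rank ∂_1 = 6 ⇒ b_0 = 7 − 0 − 6 = 1; all invariant factors of ∂_1 are 1 so no torsion. So H_0 ≅ Z.

H_0 = Z.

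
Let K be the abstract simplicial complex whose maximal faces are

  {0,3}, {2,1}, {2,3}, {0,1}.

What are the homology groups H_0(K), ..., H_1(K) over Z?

H_0 = Z,  H_1 = Z.

Fix the vertex order 0 < 1 < 2 < 3 and write every simplex with vertices in increasing order. Then dim K = 1 and the simplices of K are:

  0-simplices (4): [0], [1], [2], [3]
  1-simplices (4): [0,1], [0,3], [1,2], [2,3]

giving chain groups C_0 ≅ Z^4, C_1 ≅ Z^4.

Boundary ∂_1: C_1 → C_0 sends each edge [p,q] (with p < q) to q − p.
The resulting 4×4 matrix has rank 3, and its Smith normal form has invariant factors (1,1,1).

Now H_k = ker ∂_k / im ∂_{k+1}, so:

  H_0: rank C_0 − rank ∂_1 = 4 − 3 = 1, and the invariant factors of ∂_1 are all 1, so H_0 ≅ Z.
  H_1: rank ker ∂_1 − rank ∂_2 = (4 − 3) − 0 = 1, and there is no ∂_2, so H_1 ≅ Z.

As a check, the Euler characteristic is 4 − 4 = 0, which agrees with 1 − 1 = 0.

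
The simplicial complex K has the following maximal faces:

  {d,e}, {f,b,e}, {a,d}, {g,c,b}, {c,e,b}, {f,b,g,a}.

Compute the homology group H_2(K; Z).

Order the vertices as a < b < c < d < e < f < g. Listing each simplex with vertices in this order, K has dimension 3 with simplices:

  0-simplices (7): a, b, c, d, e, f, g
  1-simplices (13): ab, ad, af, ag, bc, be, bf, bg, ce, cg, de, ef, fg
  2-simplices (7): abf, abg, afg, bce, bcg, bef, bfg
  3-simplices (1): abfg

so the chain groups are C_0 ≅ Z^7, C_1 ≅ Z^13, C_2 ≅ Z^7, C_3 ≅ Z^1.

The boundary map ∂_1: C_1 → C_0 is given by ∂[p,q] = [q] − [p].
The 7×13 boundary matrix has rank 6 and Smith normal form diag(1,1,1,1,1,1).

Boundary ∂_2: C_2 → C_1 acts by ∂[p,q,r] = [q,r] − [p,r] + [p,q]. For instance
  ∂bcg = cg − bg + bc,
  ∂abg = bg − ag + ab.
The resulting 13×7 matrix has rank 6, and its Smith normal form has invariant factors (1,1,1,1,1,1).

∂_3: C_3 → C_2 sends each 3-simplex σ to the alternating sum Σ_i (−1)^i (σ with its i-th vertex removed). For instance
  ∂abfg = bfg − afg + abg − abf.
This gives a 7×1 integer matrix of rank 1; reducing to Smith normal form yields diagonal entries (1).

Reading off H_k = ker ∂_k / im ∂_{k+1}:

  H_2: rank ker ∂_2 − rank ∂_3 = (7 − 6) − 1 = 0, and the invariant factors of ∂_3 are all 1, so H_2 = 0.

H_2 = 0.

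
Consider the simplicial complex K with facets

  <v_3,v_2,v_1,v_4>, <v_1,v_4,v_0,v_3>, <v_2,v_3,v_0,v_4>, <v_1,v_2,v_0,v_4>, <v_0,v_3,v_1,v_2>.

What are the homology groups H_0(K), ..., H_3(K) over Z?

Order the vertices as v_0 < v_1 < v_2 < v_3 < v_4. Listing each simplex with vertices in this order, K has dimension 3 with simplices:

  0-simplices (5): [v_0], [v_1], [v_2], [v_3], [v_4]
  1-simplices (10): [v_0,v_1], [v_0,v_2], [v_0,v_3], [v_0,v_4], [v_1,v_2], [v_1,v_3], [v_1,v_4], [v_2,v_3], [v_2,v_4], [v_3,v_4]
  2-simplices (10): [v_0,v_1,v_2], [v_0,v_1,v_3], [v_0,v_1,v_4], [v_0,v_2,v_3], [v_0,v_2,v_4], [v_0,v_3,v_4], [v_1,v_2,v_3], [v_1,v_2,v_4], [v_1,v_3,v_4], [v_2,v_3,v_4]
  3-simplices (5): [v_0,v_1,v_2,v_3], [v_0,v_1,v_2,v_4], [v_0,v_1,v_3,v_4], [v_0,v_2,v_3,v_4], [v_1,v_2,v_3,v_4]

so the chain groups are C_0 ≅ Z^5, C_1 ≅ Z^10, C_2 ≅ Z^10, C_3 ≅ Z^5.

Boundary ∂_1: C_1 → C_0 is given by ∂[p,q] = [q] − [p]. For instance
  ∂[v_1,v_3] = [v_3] − [v_1].
The resulting 5×10 matrix has rank 4, and its Smith normal form has invariant factors (1,1,1,1).

The boundary map ∂_2: C_2 → C_1 maps a triangle to the signed sum of its edges. For instance
  ∂[v_1,v_2,v_4] = [v_2,v_4] − [v_1,v_4] + [v_1,v_2],
  ∂[v_0,v_2,v_3] = [v_2,v_3] − [v_0,v_3] + [v_0,v_2].
As a 10×10 matrix over Z this has rank 6, with invariant factors (1,1,1,1,1,1).

The boundary map ∂_3: C_3 → C_2 sends each 3-simplex σ to the alternating sum Σ_i (−1)^i (σ with its i-th vertex removed). For instance
  ∂[v_0,v_2,v_3,v_4] = [v_2,v_3,v_4] − [v_0,v_3,v_4] + [v_0,v_2,v_4] − [v_0,v_2,v_3],
  ∂[v_0,v_1,v_2,v_3] = [v_1,v_2,v_3] − [v_0,v_2,v_3] + [v_0,v_1,v_3] − [v_0,v_1,v_2].
The resulting 10×5 matrix has rank 4, and its Smith normal form has invariant factors (1,1,1,1).

Computing H_k = (kernel of ∂_k) / (image of ∂_{k+1}):

  H_0: rank C_0 − rank ∂_1 = 5 − 4 = 1, and the invariant factors of ∂_1 are all 1, so H_0 = Z.
  H_1: rank ker ∂_1 − rank ∂_2 = (10 − 4) − 6 = 0, and the invariant factors of ∂_2 are all 1, so H_1 = 0.
  H_2: rank ker ∂_2 − rank ∂_3 = (10 − 6) − 4 = 0, and the invariant factors of ∂_3 are all 1, so H_2 = 0.
  H_3: rank ker ∂_3 − rank ∂_4 = (5 − 4) − 0 = 1, and there is no ∂_4, so H_3 = Z.

H_0 = Z,  H_1 = 0,  H_2 = 0,  H_3 = Z.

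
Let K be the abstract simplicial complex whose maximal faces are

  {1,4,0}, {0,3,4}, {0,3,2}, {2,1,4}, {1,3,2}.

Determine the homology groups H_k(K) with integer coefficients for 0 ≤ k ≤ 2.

Take the total order 0 < 1 < 2 < 3 < 4 on the vertex set. Then K (dimension 2) consists of the simplices:

  0-simplices (5): [0], [1], [2], [3], [4]
  1-simplices (10): [0,1], [0,2], [0,3], [0,4], [1,2], [1,3], [1,4], [2,3], [2,4], [3,4]
  2-simplices (5): [0,1,4], [0,2,3], [0,3,4], [1,2,3], [1,2,4]

Hence C_0 ≅ Z^5, C_1 ≅ Z^10, C_2 ≅ Z^5.

∂_1: C_1 → C_0 sends each edge [p,q] (with p < q) to q − p. For instance
  ∂[3,4] = [4] − [3].
The resulting 5×10 matrix has rank 4, and its Smith normal form has invariant factors (1,1,1,1).

Boundary ∂_2: C_2 → C_1 acts by ∂[p,q,r] = [q,r] − [p,r] + [p,q]. For instance
  ∂[0,1,4] = [1,4] − [0,4] + [0,1],
  ∂[0,3,4] = [3,4] − [0,4] + [0,3].
This gives a 10×5 integer matrix of rank 5; reducing to Smith normal form yields diagonal entries (1,1,1,1,1).

Reading off H_k = ker ∂_k / im ∂_{k+1}:

  H_0: rank C_0 − rank ∂_1 = 5 − 4 = 1, and the invariant factors of ∂_1 are all 1, so H_0 = Z.
  H_1: rank ker ∂_1 − rank ∂_2 = (10 − 4) − 5 = 1, and the invariant factors of ∂_2 are all 1, so H_1 = Z.
  H_2: rank ker ∂_2 − rank ∂_3 = (5 − 5) − 0 = 0, and there is no ∂_3, so H_2 = 0.

As a check, the Euler characteristic is 5 − 10 + 5 = 0, which agrees with 1 − 1 + 0 = 0.
(K is a triangulation of the Möbius band.)

H_0 ≅ Z,  H_1 ≅ Z,  H_2 = 0.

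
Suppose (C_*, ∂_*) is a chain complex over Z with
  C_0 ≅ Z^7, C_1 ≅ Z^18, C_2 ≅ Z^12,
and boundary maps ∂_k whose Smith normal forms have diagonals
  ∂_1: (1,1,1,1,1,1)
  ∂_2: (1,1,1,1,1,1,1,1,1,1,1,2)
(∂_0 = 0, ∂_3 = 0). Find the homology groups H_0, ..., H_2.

H_0: b_0 = 7 − 0 − 6 = 1; torsion from ∂_1 factors > 1: none. So H_0 = Z.
H_1: b_1 = 18 − 6 − 12 = 0; torsion from ∂_2 factors > 1: [2]. So H_1 = Z/2.
H_2: b_2 = 12 − 12 − 0 = 0; torsion from ∂_3 factors > 1: none. So H_2 = 0.

H_0 = Z,  H_1 = Z/2,  H_2 = 0.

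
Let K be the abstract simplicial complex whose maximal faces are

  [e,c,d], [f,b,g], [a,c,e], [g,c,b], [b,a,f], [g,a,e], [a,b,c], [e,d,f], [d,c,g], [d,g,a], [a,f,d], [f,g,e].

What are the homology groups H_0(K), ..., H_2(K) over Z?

H_0 = Z,  H_1 = Z/2,  H_2 = 0.

We work with the vertex ordering a < b < c < d < e < f < g. The simplices of K, each written with vertices in increasing order, are:

  0-simplices (7): a, b, c, d, e, f, g
  1-simplices (18): ab, ac, ad, ae, af, ag, bc, bf, bg, cd, ce, cg, de, df, dg, ef, eg, fg
  2-simplices (12): abc, abf, ace, adf, adg, aeg, bcg, bfg, cde, cdg, def, efg

Hence C_0 ≅ Z^7, C_1 ≅ Z^18, C_2 ≅ Z^12.

Boundary ∂_1: C_1 → C_0 sends each edge [p,q] (with p < q) to q − p. For instance
  ∂ag = g − a.
The 7×18 boundary matrix has rank 6 and Smith normal form diag(1,1,1,1,1,1).

∂_2: C_2 → C_1 maps a triangle to the signed sum of its edges. For instance
  ∂def = ef − df + de,
  ∂ace = ce − ae + ac.
As a 18×12 matrix over Z this has rank 12, with invariant factors (1,1,1,1,1,1,1,1,1,1,1,2).

From H_k ≅ ker(∂_k) / im(∂_{k+1}) we obtain:

  H_0: rank C_0 − rank ∂_1 = 7 − 6 = 1, and the invariant factors of ∂_1 are all 1, so H_0 = Z.
  H_1: rank ker ∂_1 − rank ∂_2 = (18 − 6) − 12 = 0, and ∂_2 has invariant factor 2 > 1, so H_1 = Z/2.
  H_2: rank ker ∂_2 − rank ∂_3 = (12 − 12) − 0 = 0, and there is no ∂_3, so H_2 = 0.

As a check, the Euler characteristic is 7 − 18 + 12 = 1, which agrees with 1 − 0 + 0 = 1.
(K is a triangulation of the real projective plane RP^2.)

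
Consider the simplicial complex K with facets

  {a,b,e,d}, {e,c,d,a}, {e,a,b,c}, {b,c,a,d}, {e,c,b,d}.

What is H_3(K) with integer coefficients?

Fix the vertex order a < b < c < d < e and write every simplex with vertices in increasing order. Then dim K = 3 and the simplices of K are:

  0-simplices (5): a, b, c, d, e
  1-simplices (10): ab, ac, ad, ae, bc, bd, be, cd, ce, de
  2-simplices (10): abc, abd, abe, acd, ace, ade, bcd, bce, bde, cde
  3-simplices (5): abcd, abce, abde, acde, bcde

Hence C_0 ≅ Z^5, C_1 ≅ Z^10, C_2 ≅ Z^10, C_3 ≅ Z^5.

∂_1: C_1 → C_0 sends each edge [p,q] (with p < q) to q − p.
The resulting 5×10 matrix has rank 4, and its Smith normal form has invariant factors (1,1,1,1).

The boundary map ∂_2: C_2 → C_1 acts by ∂[p,q,r] = [q,r] − [p,r] + [p,q]. For instance
  ∂bce = ce − be + bc,
  ∂abc = bc − ac + ab.
As a 10×10 matrix over Z this has rank 6, with invariant factors (1,1,1,1,1,1).

Boundary ∂_3: C_3 → C_2 sends each 3-simplex σ to the alternating sum Σ_i (−1)^i (σ with its i-th vertex removed). For instance
  ∂abce = bce − ace + abe − abc,
  ∂abcd = bcd − acd + abd − abc.
The resulting 10×5 matrix has rank 4, and its Smith normal form has invariant factors (1,1,1,1).

Now H_k = ker ∂_k / im ∂_{k+1}, so:

  H_3: rank ker ∂_3 − rank ∂_4 = (5 − 4) − 0 = 1, and there is no ∂_4, so H_3 ≅ Z.

H_3 = Z.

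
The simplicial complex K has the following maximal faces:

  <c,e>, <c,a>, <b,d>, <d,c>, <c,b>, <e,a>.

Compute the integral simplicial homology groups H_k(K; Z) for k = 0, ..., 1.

Take the total order a < b < c < d < e on the vertex set. Then K (dimension 1) consists of the simplices:

  0-simplices (5): a, b, c, d, e
  1-simplices (6): ac, ae, bc, bd, cd, ce

so the chain groups are C_0 ≅ Z^5, C_1 ≅ Z^6.

The boundary map ∂_1: C_1 → C_0 maps an edge to its endpoints' difference, ∂[p,q] = q − p.
As a 5×6 matrix over Z this has rank 4, with invariant factors (1,1,1,1).

Reading off H_k = ker ∂_k / im ∂_{k+1}:

  H_0: rank C_0 − rank ∂_1 = 5 − 4 = 1, and the invariant factors of ∂_1 are all 1, so H_0 ≅ Z.
  H_1: rank ker ∂_1 − rank ∂_2 = (6 − 4) − 0 = 2, and there is no ∂_2, so H_1 ≅ Z^2.

H_0 = Z,  H_1 = Z^2.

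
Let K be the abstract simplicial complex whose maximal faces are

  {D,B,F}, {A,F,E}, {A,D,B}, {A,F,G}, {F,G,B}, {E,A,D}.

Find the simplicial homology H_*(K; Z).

Take the total order A < B < D < E < F < G on the vertex set. Then K (dimension 2) consists of the simplices:

  0-simplices (6): A, B, D, E, F, G
  1-simplices (12): AB, AD, AE, AF, AG, BD, BF, BG, DE, DF, EF, FG
  2-simplices (6): ABD, ADE, AEF, AFG, BDF, BFG

Hence C_0 ≅ Z^6, C_1 ≅ Z^12, C_2 ≅ Z^6.

∂_1: C_1 → C_0 sends each edge [p,q] (with p < q) to q − p. For instance
  ∂BF = F − B.
The resulting 6×12 matrix has rank 5, and its Smith normal form has invariant factors (1,1,1,1,1).

Boundary ∂_2: C_2 → C_1 acts by ∂[p,q,r] = [q,r] − [p,r] + [p,q]. For instance
  ∂AFG = FG − AG + AF,
  ∂AEF = EF − AF + AE.
This gives a 12×6 integer matrix of rank 6; reducing to Smith normal form yields diagonal entries (1,1,1,1,1,1).

Computing H_k = (kernel of ∂_k) / (image of ∂_{k+1}):

  H_0: rank C_0 − rank ∂_1 = 6 − 5 = 1, and the invariant factors of ∂_1 are all 1, so H_0 ≅ Z.
  H_1: rank ker ∂_1 − rank ∂_2 = (12 − 5) − 6 = 1, and the invariant factors of ∂_2 are all 1, so H_1 ≅ Z.
  H_2: rank ker ∂_2 − rank ∂_3 = (6 − 6) − 0 = 0, and there is no ∂_3, so H_2 ≅ 0.

As a check, the Euler characteristic is 6 − 12 + 6 = 0, which agrees with 1 − 1 + 0 = 0.
(K is a triangulation of the cylinder S^1 x I.)

H_0 ≅ Z,  H_1 ≅ Z,  H_2 = 0.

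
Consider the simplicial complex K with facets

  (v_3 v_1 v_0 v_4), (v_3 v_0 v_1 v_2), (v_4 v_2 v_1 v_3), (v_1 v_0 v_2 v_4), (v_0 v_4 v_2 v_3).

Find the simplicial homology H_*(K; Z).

We work with the vertex ordering v_0 < v_1 < v_2 < v_3 < v_4. The simplices of K, each written with vertices in increasing order, are:

  0-simplices (5): [v_0], [v_1], [v_2], [v_3], [v_4]
  1-simplices (10): [v_0,v_1], [v_0,v_2], [v_0,v_3], [v_0,v_4], [v_1,v_2], [v_1,v_3], [v_1,v_4], [v_2,v_3], [v_2,v_4], [v_3,v_4]
  2-simplices (10): [v_0,v_1,v_2], [v_0,v_1,v_3], [v_0,v_1,v_4], [v_0,v_2,v_3], [v_0,v_2,v_4], [v_0,v_3,v_4], [v_1,v_2,v_3], [v_1,v_2,v_4], [v_1,v_3,v_4], [v_2,v_3,v_4]
  3-simplices (5): [v_0,v_1,v_2,v_3], [v_0,v_1,v_2,v_4], [v_0,v_1,v_3,v_4], [v_0,v_2,v_3,v_4], [v_1,v_2,v_3,v_4]

Hence C_0 ≅ Z^5, C_1 ≅ Z^10, C_2 ≅ Z^10, C_3 ≅ Z^5.

The boundary map ∂_1: C_1 → C_0 sends each edge [p,q] (with p < q) to q − p. For instance
  ∂[v_0,v_4] = [v_4] − [v_0].
The resulting 5×10 matrix has rank 4, and its Smith normal form has invariant factors (1,1,1,1).

Boundary ∂_2: C_2 → C_1 maps a triangle to the signed sum of its edges. For instance
  ∂[v_0,v_3,v_4] = [v_3,v_4] − [v_0,v_4] + [v_0,v_3],
  ∂[v_0,v_2,v_4] = [v_2,v_4] − [v_0,v_4] + [v_0,v_2].
The 10×10 boundary matrix has rank 6 and Smith normal form diag(1,1,1,1,1,1).

∂_3: C_3 → C_2 sends each 3-simplex σ to the alternating sum Σ_i (−1)^i (σ with its i-th vertex removed). For instance
  ∂[v_0,v_1,v_2,v_3] = [v_1,v_2,v_3] − [v_0,v_2,v_3] + [v_0,v_1,v_3] − [v_0,v_1,v_2],
  ∂[v_0,v_2,v_3,v_4] = [v_2,v_3,v_4] − [v_0,v_3,v_4] + [v_0,v_2,v_4] − [v_0,v_2,v_3].
The resulting 10×5 matrix has rank 4, and its Smith normal form has invariant factors (1,1,1,1).

From H_k ≅ ker(∂_k) / im(∂_{k+1}) we obtain:

  H_0: rank C_0 − rank ∂_1 = 5 − 4 = 1, and the invariant factors of ∂_1 are all 1, so H_0 = Z.
  H_1: rank ker ∂_1 − rank ∂_2 = (10 − 4) − 6 = 0, and the invariant factors of ∂_2 are all 1, so H_1 = 0.
  H_2: rank ker ∂_2 − rank ∂_3 = (10 − 6) − 4 = 0, and the invariant factors of ∂_3 are all 1, so H_2 = 0.
  H_3: rank ker ∂_3 − rank ∂_4 = (5 − 4) − 0 = 1, and there is no ∂_4, so H_3 = Z.

As a check, the Euler characteristic is 5 − 10 + 10 − 5 = 0, which agrees with 1 − 0 + 0 − 1 = 0.
(K is a triangulation of the 3-sphere S^3.)

H_0 = Z,  H_1 = 0,  H_2 = 0,  H_3 = Z.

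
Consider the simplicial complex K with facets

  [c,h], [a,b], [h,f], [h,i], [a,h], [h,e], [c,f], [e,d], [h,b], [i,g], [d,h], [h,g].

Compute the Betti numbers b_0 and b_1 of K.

b_0 = 1, b_1 = 4.

Fix the vertex order a < b < c < d < e < f < g < h < i and write every simplex with vertices in increasing order. Then dim K = 1 and the simplices of K are:

  0-simplices (9): a, b, c, d, e, f, g, h, i
  1-simplices (12): ab, ah, bh, cf, ch, de, dh, eh, fh, gh, gi, hi

so the chain groups are C_0 ≅ Z^9, C_1 ≅ Z^12.

∂_1: C_1 → C_0 sends each edge [p,q] (with p < q) to q − p. For instance
  ∂bh = h − b.
The resulting 9×12 matrix has rank 8, and its Smith normal form has invariant factors (1,1,1,1,1,1,1,1).

Computing H_k = (kernel of ∂_k) / (image of ∂_{k+1}):

  H_0: rank C_0 − rank ∂_1 = 9 − 8 = 1, and the invariant factors of ∂_1 are all 1, so H_0 = Z.
  H_1: rank ker ∂_1 − rank ∂_2 = (12 − 8) − 0 = 4, and there is no ∂_2, so H_1 = Z^4.

As a check, the Euler characteristic is 9 − 12 = -3, which agrees with 1 − 4 = -3.

Hence the Betti numbers are b_0 = 1, b_1 = 4.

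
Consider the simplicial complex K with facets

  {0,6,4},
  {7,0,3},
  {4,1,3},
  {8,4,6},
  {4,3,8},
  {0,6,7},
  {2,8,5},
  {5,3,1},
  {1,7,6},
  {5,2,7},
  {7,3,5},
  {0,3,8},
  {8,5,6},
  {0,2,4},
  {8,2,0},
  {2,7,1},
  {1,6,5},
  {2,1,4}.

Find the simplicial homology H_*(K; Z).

Order the vertices as 0 < 1 < 2 < 3 < 4 < 5 < 6 < 7 < 8. Listing each simplex with vertices in this order, K has dimension 2 with simplices:

  0-simplices (9): [0], [1], [2], [3], [4], [5], [6], [7], [8]
  1-simplices (27): (27 of them)
  2-simplices (18): [0,2,4], [0,2,8], [0,3,7], [0,3,8], [0,4,6], [0,6,7], [1,2,4], [1,2,7], [1,3,4], [1,3,5], [1,5,6], [1,6,7], [2,5,7], [2,5,8], [3,4,8], [3,5,7], [4,6,8], [5,6,8]

giving chain groups C_0 ≅ Z^9, C_1 ≅ Z^27, C_2 ≅ Z^18.

∂_1: C_1 → C_0 sends each edge [p,q] (with p < q) to q − p.
The resulting 9×27 matrix has rank 8, and its Smith normal form has invariant factors (1,1,1,1,1,1,1,1).

∂_2: C_2 → C_1 maps a triangle to the signed sum of its edges. For instance
  ∂[1,2,4] = [2,4] − [1,4] + [1,2],
  ∂[0,2,4] = [2,4] − [0,4] + [0,2].
As a 27×18 matrix over Z this has rank 18, with invariant factors (1,1,1,1,1,1,1,1,1,1,1,1,1,1,1,1,1,2).

Computing H_k = (kernel of ∂_k) / (image of ∂_{k+1}):

  H_0: rank C_0 − rank ∂_1 = 9 − 8 = 1, and the invariant factors of ∂_1 are all 1, so H_0 ≅ Z.
  H_1: rank ker ∂_1 − rank ∂_2 = (27 − 8) − 18 = 1, and ∂_2 has invariant factor 2 > 1, so H_1 ≅ Z ⊕ Z/2.
  H_2: rank ker ∂_2 − rank ∂_3 = (18 − 18) − 0 = 0, and there is no ∂_3, so H_2 ≅ 0.

As a check, the Euler characteristic is 9 − 27 + 18 = 0, which agrees with 1 − 1 + 0 = 0.

H_0 = Z,  H_1 = Z ⊕ Z/2,  H_2 = 0.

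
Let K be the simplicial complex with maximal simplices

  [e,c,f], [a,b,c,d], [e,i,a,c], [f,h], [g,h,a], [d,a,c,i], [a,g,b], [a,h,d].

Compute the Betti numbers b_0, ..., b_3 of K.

b_0 = 1, b_1 = 1, b_2 = 0, b_3 = 0.

Take the total order a < b < c < d < e < f < g < h < i on the vertex set. Then K (dimension 3) consists of the simplices:

  0-simplices (9): a, b, c, d, e, f, g, h, i
  1-simplices (20): ab, ac, ad, ae, ag, ah, ai, bc, bd, bg, cd, ce, cf, ci, dh, di, ef, ei, fh, gh
  2-simplices (14): abc, abd, abg, acd, ace, aci, adh, adi, aei, agh, bcd, cdi, cef, cei
  3-simplices (3): abcd, acdi, acei

so the chain groups are C_0 ≅ Z^9, C_1 ≅ Z^20, C_2 ≅ Z^14, C_3 ≅ Z^3.

∂_1: C_1 → C_0 maps an edge to its endpoints' difference, ∂[p,q] = q − p. For instance
  ∂ag = g − a.
The resulting 9×20 matrix has rank 8, and its Smith normal form has invariant factors (1,1,1,1,1,1,1,1).

Boundary ∂_2: C_2 → C_1 sends each 2-simplex [p,q,r] to [q,r] − [p,r] + [p,q]. For instance
  ∂abc = bc − ac + ab,
  ∂bcd = cd − bd + bc.
The 20×14 boundary matrix has rank 11 and Smith normal form diag(1,1,1,1,1,1,1,1,1,1,1).

The boundary map ∂_3: C_3 → C_2 sends each 3-simplex σ to the alternating sum Σ_i (−1)^i (σ with its i-th vertex removed). For instance
  ∂acdi = cdi − adi + aci − acd,
  ∂acei = cei − aei + aci − ace.
The resulting 14×3 matrix has rank 3, and its Smith normal form has invariant factors (1,1,1).

Reading off H_k = ker ∂_k / im ∂_{k+1}:

  H_0: rank C_0 − rank ∂_1 = 9 − 8 = 1, and the invariant factors of ∂_1 are all 1, so H_0 ≅ Z.
  H_1: rank ker ∂_1 − rank ∂_2 = (20 − 8) − 11 = 1, and the invariant factors of ∂_2 are all 1, so H_1 ≅ Z.
  H_2: rank ker ∂_2 − rank ∂_3 = (14 − 11) − 3 = 0, and the invariant factors of ∂_3 are all 1, so H_2 ≅ 0.
  H_3: rank ker ∂_3 − rank ∂_4 = (3 − 3) − 0 = 0, and there is no ∂_4, so H_3 ≅ 0.

Hence the Betti numbers are b_0 = 1, b_1 = 1, b_2 = 0, b_3 = 0.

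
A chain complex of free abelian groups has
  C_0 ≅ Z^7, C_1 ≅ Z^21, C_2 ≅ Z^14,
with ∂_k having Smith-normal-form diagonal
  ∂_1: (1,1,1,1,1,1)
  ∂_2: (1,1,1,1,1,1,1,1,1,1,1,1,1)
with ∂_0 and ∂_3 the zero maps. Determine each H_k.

H_0: b_0 = 7 − 0 − 6 = 1; torsion from ∂_1 factors > 1: none. So H_0 ≅ Z.
H_1: b_1 = 21 − 6 − 13 = 2; torsion from ∂_2 factors > 1: none. So H_1 ≅ Z^2.
H_2: b_2 = 14 − 13 − 0 = 1; torsion from ∂_3 factors > 1: none. So H_2 ≅ Z.

H_0 ≅ Z,  H_1 ≅ Z^2,  H_2 ≅ Z.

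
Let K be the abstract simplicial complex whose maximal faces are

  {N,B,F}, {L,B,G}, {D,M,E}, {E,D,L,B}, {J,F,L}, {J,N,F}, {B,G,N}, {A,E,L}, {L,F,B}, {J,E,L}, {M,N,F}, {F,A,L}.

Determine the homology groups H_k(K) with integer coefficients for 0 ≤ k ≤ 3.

K has 10 vertices, 24 edges, 15 triangles, 1 3-simplex.
rank ∂_0 = 0, rank ∂_1 = 9 ⇒ b_0 = 10 − 0 − 9 = 1; all invariant factors of ∂_1 are 1 so no torsion. So H_0 = Z.
rank ∂_1 = 9, rank ∂_2 = 14 ⇒ b_1 = 24 − 9 − 14 = 1; all invariant factors of ∂_2 are 1 so no torsion. So H_1 = Z.
rank ∂_2 = 14, rank ∂_3 = 1 ⇒ b_2 = 15 − 14 − 1 = 0; all invariant factors of ∂_3 are 1 so no torsion. So H_2 = 0.
rank ∂_3 = 1, rank ∂_4 = 0 ⇒ b_3 = 1 − 1 − 0 = 0. So H_3 = 0.

H_0 = Z,  H_1 = Z,  H_2 = 0,  H_3 = 0.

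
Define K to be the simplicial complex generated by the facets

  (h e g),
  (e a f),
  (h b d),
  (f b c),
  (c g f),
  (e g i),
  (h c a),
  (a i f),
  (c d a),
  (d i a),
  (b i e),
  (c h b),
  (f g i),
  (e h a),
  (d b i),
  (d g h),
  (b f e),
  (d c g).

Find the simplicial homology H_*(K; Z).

Order the vertices as a < b < c < d < e < f < g < h < i. Listing each simplex with vertices in this order, K has dimension 2 with simplices:

  0-simplices (9): a, b, c, d, e, f, g, h, i
  1-simplices (27): ac, ad, ae, af, ah, ai, bc, bd, be, bf, bh, bi, cd, cf, cg, ch, dg, dh, di, ef, eg, eh, ei, fg, fi, gh, gi
  2-simplices (18): acd, ach, adi, aef, aeh, afi, bcf, bch, bdh, bdi, bef, bei, cdg, cfg, dgh, egh, egi, fgi

so the chain groups are C_0 ≅ Z^9, C_1 ≅ Z^27, C_2 ≅ Z^18.

∂_1: C_1 → C_0 maps an edge to its endpoints' difference, ∂[p,q] = q − p. For instance
  ∂ef = f − e.
The 9×27 boundary matrix has rank 8 and Smith normal form diag(1,1,1,1,1,1,1,1).

The boundary map ∂_2: C_2 → C_1 sends each 2-simplex [p,q,r] to [q,r] − [p,r] + [p,q]. For instance
  ∂cdg = dg − cg + cd,
  ∂egi = gi − ei + eg.
As a 27×18 matrix over Z this has rank 18, with invariant factors (1,1,1,1,1,1,1,1,1,1,1,1,1,1,1,1,1,2).

Now H_k = ker ∂_k / im ∂_{k+1}, so:

  H_0: rank C_0 − rank ∂_1 = 9 − 8 = 1, and the invariant factors of ∂_1 are all 1, so H_0 = Z.
  H_1: rank ker ∂_1 − rank ∂_2 = (27 − 8) − 18 = 1, and ∂_2 has invariant factor 2 > 1, so H_1 = Z ⊕ Z/2Z.
  H_2: rank ker ∂_2 − rank ∂_3 = (18 − 18) − 0 = 0, and there is no ∂_3, so H_2 = 0.

(K is a triangulation of the Klein bottle.)

H_0 = Z,  H_1 = Z ⊕ Z/2Z,  H_2 = 0.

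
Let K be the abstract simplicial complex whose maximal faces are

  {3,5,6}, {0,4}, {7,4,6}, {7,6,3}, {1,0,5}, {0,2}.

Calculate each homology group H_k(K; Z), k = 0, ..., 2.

H_0 ≅ Z,  H_1 ≅ Z,  H_2 = 0.

Order the vertices as 0 < 1 < 2 < 3 < 4 < 5 < 6 < 7. Listing each simplex with vertices in this order, K has dimension 2 with simplices:

  0-simplices (8): [0], [1], [2], [3], [4], [5], [6], [7]
  1-simplices (12): [0,1], [0,2], [0,4], [0,5], [1,5], [3,5], [3,6], [3,7], [4,6], [4,7], [5,6], [6,7]
  2-simplices (4): [0,1,5], [3,5,6], [3,6,7], [4,6,7]

giving chain groups C_0 ≅ Z^8, C_1 ≅ Z^12, C_2 ≅ Z^4.

∂_1: C_1 → C_0 is given by ∂[p,q] = [q] − [p]. For instance
  ∂[0,1] = [1] − [0].
This gives a 8×12 integer matrix of rank 7; reducing to Smith normal form yields diagonal entries (1,1,1,1,1,1,1).

The boundary map ∂_2: C_2 → C_1 acts by ∂[p,q,r] = [q,r] − [p,r] + [p,q]. For instance
  ∂[0,1,5] = [1,5] − [0,5] + [0,1],
  ∂[3,5,6] = [5,6] − [3,6] + [3,5].
This gives a 12×4 integer matrix of rank 4; reducing to Smith normal form yields diagonal entries (1,1,1,1).

Now H_k = ker ∂_k / im ∂_{k+1}, so:

  H_0: rank C_0 − rank ∂_1 = 8 − 7 = 1, and the invariant factors of ∂_1 are all 1, so H_0 = Z.
  H_1: rank ker ∂_1 − rank ∂_2 = (12 − 7) − 4 = 1, and the invariant factors of ∂_2 are all 1, so H_1 = Z.
  H_2: rank ker ∂_2 − rank ∂_3 = (4 − 4) − 0 = 0, and there is no ∂_3, so H_2 = 0.

As a check, the Euler characteristic is 8 − 12 + 4 = 0, which agrees with 1 − 1 + 0 = 0.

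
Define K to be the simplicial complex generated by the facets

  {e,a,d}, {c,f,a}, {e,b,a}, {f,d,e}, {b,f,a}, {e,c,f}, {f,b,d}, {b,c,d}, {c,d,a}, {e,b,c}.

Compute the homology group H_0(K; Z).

H_0 = Z.

Order the vertices as a < b < c < d < e < f. Listing each simplex with vertices in this order, K has dimension 2 with simplices:

  0-simplices (6): a, b, c, d, e, f
  1-simplices (15): ab, ac, ad, ae, af, bc, bd, be, bf, cd, ce, cf, de, df, ef
  2-simplices (10): abe, abf, acd, acf, ade, bcd, bce, bdf, cef, def

giving chain groups C_0 ≅ Z^6, C_1 ≅ Z^15, C_2 ≅ Z^10.

The boundary map ∂_1: C_1 → C_0 is given by ∂[p,q] = [q] − [p]. For instance
  ∂de = e − d.
This gives a 6×15 integer matrix of rank 5; reducing to Smith normal form yields diagonal entries (1,1,1,1,1).

∂_2: C_2 → C_1 sends each 2-simplex [p,q,r] to [q,r] − [p,r] + [p,q]. For instance
  ∂bcd = cd − bd + bc,
  ∂acd = cd − ad + ac.
The resulting 15×10 matrix has rank 10, and its Smith normal form has invariant factors (1,1,1,1,1,1,1,1,1,2).

From H_k ≅ ker(∂_k) / im(∂_{k+1}) we obtain:

  H_0: rank C_0 − rank ∂_1 = 6 − 5 = 1, and the invariant factors of ∂_1 are all 1, so H_0 ≅ Z.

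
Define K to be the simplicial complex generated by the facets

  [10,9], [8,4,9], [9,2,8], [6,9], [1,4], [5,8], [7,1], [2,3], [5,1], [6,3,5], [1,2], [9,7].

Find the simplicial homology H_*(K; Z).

H_0 ≅ Z,  H_1 ≅ Z^5,  H_2 = 0.

K has 10 vertices, 17 edges, 3 triangles.
rank ∂_0 = 0, rank ∂_1 = 9 ⇒ b_0 = 10 − 0 − 9 = 1; all invariant factors of ∂_1 are 1 so no torsion. So H_0 ≅ Z.
rank ∂_1 = 9, rank ∂_2 = 3 ⇒ b_1 = 17 − 9 − 3 = 5; all invariant factors of ∂_2 are 1 so no torsion. So H_1 ≅ Z^5.
rank ∂_2 = 3, rank ∂_3 = 0 ⇒ b_2 = 3 − 3 − 0 = 0. So H_2 ≅ 0.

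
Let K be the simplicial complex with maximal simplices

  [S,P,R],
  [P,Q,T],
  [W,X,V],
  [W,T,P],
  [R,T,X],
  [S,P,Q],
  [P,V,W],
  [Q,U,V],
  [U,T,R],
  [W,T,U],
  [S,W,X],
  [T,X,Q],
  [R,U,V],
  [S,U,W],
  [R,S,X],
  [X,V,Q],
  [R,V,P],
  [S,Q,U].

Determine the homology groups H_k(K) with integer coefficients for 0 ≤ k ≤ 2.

Take the total order P < Q < R < S < T < U < V < W < X on the vertex set. Then K (dimension 2) consists of the simplices:

  0-simplices (9): P, Q, R, S, T, U, V, W, X
  1-simplices (27): PQ, PR, PS, PT, PV, PW, QS, QT, QU, QV, QX, RS, RT, RU, RV, RX, SU, SW, SX, TU, TW, TX, UV, UW, VW, VX, WX
  2-simplices (18): PQS, PQT, PRS, PRV, PTW, PVW, QSU, QTX, QUV, QVX, RSX, RTU, RTX, RUV, SUW, SWX, TUW, VWX

so the chain groups are C_0 ≅ Z^9, C_1 ≅ Z^27, C_2 ≅ Z^18.

The boundary map ∂_1: C_1 → C_0 is given by ∂[p,q] = [q] − [p]. For instance
  ∂RS = S − R.
This gives a 9×27 integer matrix of rank 8; reducing to Smith normal form yields diagonal entries (1,1,1,1,1,1,1,1).

Boundary ∂_2: C_2 → C_1 maps a triangle to the signed sum of its edges. For instance
  ∂SWX = WX − SX + SW,
  ∂RTX = TX − RX + RT.
This gives a 27×18 integer matrix of rank 17; reducing to Smith normal form yields diagonal entries (1,1,1,1,1,1,1,1,1,1,1,1,1,1,1,1,1).

Now H_k = ker ∂_k / im ∂_{k+1}, so:

  H_0: rank C_0 − rank ∂_1 = 9 − 8 = 1, and the invariant factors of ∂_1 are all 1, so H_0 = Z.
  H_1: rank ker ∂_1 − rank ∂_2 = (27 − 8) − 17 = 2, and the invariant factors of ∂_2 are all 1, so H_1 = Z^2.
  H_2: rank ker ∂_2 − rank ∂_3 = (18 − 17) − 0 = 1, and there is no ∂_3, so H_2 = Z.

As a check, the Euler characteristic is 9 − 27 + 18 = 0, which agrees with 1 − 2 + 1 = 0.

H_0 = Z,  H_1 = Z^2,  H_2 = Z.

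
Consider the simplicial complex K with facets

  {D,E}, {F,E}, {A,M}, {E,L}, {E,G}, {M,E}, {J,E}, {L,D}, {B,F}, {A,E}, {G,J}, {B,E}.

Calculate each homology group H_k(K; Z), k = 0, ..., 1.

H_0 ≅ Z,  H_1 ≅ Z^4.

Take the total order A < B < D < E < F < G < J < L < M on the vertex set. Then K (dimension 1) consists of the simplices:

  0-simplices (9): A, B, D, E, F, G, J, L, M
  1-simplices (12): AE, AM, BE, BF, DE, DL, EF, EG, EJ, EL, EM, GJ

Hence C_0 ≅ Z^9, C_1 ≅ Z^12.

Boundary ∂_1: C_1 → C_0 is given by ∂[p,q] = [q] − [p]. For instance
  ∂BF = F − B.
The 9×12 boundary matrix has rank 8 and Smith normal form diag(1,1,1,1,1,1,1,1).

Computing H_k = (kernel of ∂_k) / (image of ∂_{k+1}):

  H_0: rank C_0 − rank ∂_1 = 9 − 8 = 1, and the invariant factors of ∂_1 are all 1, so H_0 = Z.
  H_1: rank ker ∂_1 − rank ∂_2 = (12 − 8) − 0 = 4, and there is no ∂_2, so H_1 = Z^4.

As a check, the Euler characteristic is 9 − 12 = -3, which agrees with 1 − 4 = -3.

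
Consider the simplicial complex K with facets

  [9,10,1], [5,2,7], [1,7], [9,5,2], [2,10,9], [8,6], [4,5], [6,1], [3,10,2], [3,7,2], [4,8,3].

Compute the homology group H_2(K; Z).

H_2 ≅ 0.

Order the vertices as 1 < 2 < 3 < 4 < 5 < 6 < 7 < 8 < 9 < 10. Listing each simplex with vertices in this order, K has dimension 2 with simplices:

  0-simplices (10): [1], [2], [3], [4], [5], [6], [7], [8], [9], [10]
  1-simplices (19): [1,6], [1,7], [1,9], [1,10], [2,3], [2,5], [2,7], [2,9], [2,10], [3,4], [3,7], [3,8], [3,10], [4,5], [4,8], [5,7], [5,9], [6,8], [9,10]
  2-simplices (7): [1,9,10], [2,3,7], [2,3,10], [2,5,7], [2,5,9], [2,9,10], [3,4,8]

Hence C_0 ≅ Z^10, C_1 ≅ Z^19, C_2 ≅ Z^7.

The boundary map ∂_1: C_1 → C_0 sends each edge [p,q] (with p < q) to q − p.
This gives a 10×19 integer matrix of rank 9; reducing to Smith normal form yields diagonal entries (1,1,1,1,1,1,1,1,1).

Boundary ∂_2: C_2 → C_1 sends each 2-simplex [p,q,r] to [q,r] − [p,r] + [p,q]. For instance
  ∂[1,9,10] = [9,10] − [1,10] + [1,9],
  ∂[2,9,10] = [9,10] − [2,10] + [2,9].
The resulting 19×7 matrix has rank 7, and its Smith normal form has invariant factors (1,1,1,1,1,1,1).

From H_k ≅ ker(∂_k) / im(∂_{k+1}) we obtain:

  H_2: rank ker ∂_2 − rank ∂_3 = (7 − 7) − 0 = 0, and there is no ∂_3, so H_2 ≅ 0.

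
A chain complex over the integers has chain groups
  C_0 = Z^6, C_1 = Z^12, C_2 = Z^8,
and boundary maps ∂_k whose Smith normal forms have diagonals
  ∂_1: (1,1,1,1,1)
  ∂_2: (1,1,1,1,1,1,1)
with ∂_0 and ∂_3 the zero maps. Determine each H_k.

H_0: b_0 = 6 − 0 − 5 = 1; torsion from ∂_1 factors > 1: none. So H_0 ≅ Z.
H_1: b_1 = 12 − 5 − 7 = 0; torsion from ∂_2 factors > 1: none. So H_1 ≅ 0.
H_2: b_2 = 8 − 7 − 0 = 1; torsion from ∂_3 factors > 1: none. So H_2 ≅ Z.

H_0 ≅ Z,  H_1 = 0,  H_2 ≅ Z.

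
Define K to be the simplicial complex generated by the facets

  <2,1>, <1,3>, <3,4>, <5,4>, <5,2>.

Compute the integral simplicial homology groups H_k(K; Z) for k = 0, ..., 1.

Order the vertices as 1 < 2 < 3 < 4 < 5. Listing each simplex with vertices in this order, K has dimension 1 with simplices:

  0-simplices (5): [1], [2], [3], [4], [5]
  1-simplices (5): [1,2], [1,3], [2,5], [3,4], [4,5]

giving chain groups C_0 ≅ Z^5, C_1 ≅ Z^5.

∂_1: C_1 → C_0 sends each edge [p,q] (with p < q) to q − p. For instance
  ∂[1,3] = [3] − [1].
The resulting 5×5 matrix has rank 4, and its Smith normal form has invariant factors (1,1,1,1).

Now H_k = ker ∂_k / im ∂_{k+1}, so:

  H_0: rank C_0 − rank ∂_1 = 5 − 4 = 1, and the invariant factors of ∂_1 are all 1, so H_0 = Z.
  H_1: rank ker ∂_1 − rank ∂_2 = (5 − 4) − 0 = 1, and there is no ∂_2, so H_1 = Z.

As a check, the Euler characteristic is 5 − 5 = 0, which agrees with 1 − 1 = 0.

H_0 ≅ Z,  H_1 ≅ Z.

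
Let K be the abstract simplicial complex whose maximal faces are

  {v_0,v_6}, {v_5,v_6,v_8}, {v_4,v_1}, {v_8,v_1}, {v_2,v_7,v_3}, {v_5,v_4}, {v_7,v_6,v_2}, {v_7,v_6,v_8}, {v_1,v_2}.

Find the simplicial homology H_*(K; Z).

H_0 ≅ Z,  H_1 ≅ Z^2,  H_2 = 0.

We work with the vertex ordering v_0 < v_1 < v_2 < v_3 < v_4 < v_5 < v_6 < v_7 < v_8. The simplices of K, each written with vertices in increasing order, are:

  0-simplices (9): [v_0], [v_1], [v_2], [v_3], [v_4], [v_5], [v_6], [v_7], [v_8]
  1-simplices (14): [v_0,v_6], [v_1,v_2], [v_1,v_4], [v_1,v_8], [v_2,v_3], [v_2,v_6], [v_2,v_7], [v_3,v_7], [v_4,v_5], [v_5,v_6], [v_5,v_8], [v_6,v_7], [v_6,v_8], [v_7,v_8]
  2-simplices (4): [v_2,v_3,v_7], [v_2,v_6,v_7], [v_5,v_6,v_8], [v_6,v_7,v_8]

giving chain groups C_0 ≅ Z^9, C_1 ≅ Z^14, C_2 ≅ Z^4.

Boundary ∂_1: C_1 → C_0 maps an edge to its endpoints' difference, ∂[p,q] = q − p.
As a 9×14 matrix over Z this has rank 8, with invariant factors (1,1,1,1,1,1,1,1).

The boundary map ∂_2: C_2 → C_1 maps a triangle to the signed sum of its edges. For instance
  ∂[v_5,v_6,v_8] = [v_6,v_8] − [v_5,v_8] + [v_5,v_6],
  ∂[v_6,v_7,v_8] = [v_7,v_8] − [v_6,v_8] + [v_6,v_7].
As a 14×4 matrix over Z this has rank 4, with invariant factors (1,1,1,1).

Computing H_k = (kernel of ∂_k) / (image of ∂_{k+1}):

  H_0: rank C_0 − rank ∂_1 = 9 − 8 = 1, and the invariant factors of ∂_1 are all 1, so H_0 ≅ Z.
  H_1: rank ker ∂_1 − rank ∂_2 = (14 − 8) − 4 = 2, and the invariant factors of ∂_2 are all 1, so H_1 ≅ Z^2.
  H_2: rank ker ∂_2 − rank ∂_3 = (4 − 4) − 0 = 0, and there is no ∂_3, so H_2 ≅ 0.

As a check, the Euler characteristic is 9 − 14 + 4 = -1, which agrees with 1 − 2 + 0 = -1.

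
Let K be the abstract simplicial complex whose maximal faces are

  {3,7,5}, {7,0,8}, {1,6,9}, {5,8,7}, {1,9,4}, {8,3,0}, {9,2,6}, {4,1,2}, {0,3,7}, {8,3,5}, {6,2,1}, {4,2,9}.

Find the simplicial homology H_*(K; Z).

Take the total order 0 < 1 < 2 < 3 < 4 < 5 < 6 < 7 < 8 < 9 on the vertex set. Then K (dimension 2) consists of the simplices:

  0-simplices (10): [0], [1], [2], [3], [4], [5], [6], [7], [8], [9]
  1-simplices (18): [0,3], [0,7], [0,8], [1,2], [1,4], [1,6], [1,9], [2,4], [2,6], [2,9], [3,5], [3,7], [3,8], [4,9], [5,7], [5,8], [6,9], [7,8]
  2-simplices (12): [0,3,7], [0,3,8], [0,7,8], [1,2,4], [1,2,6], [1,4,9], [1,6,9], [2,4,9], [2,6,9], [3,5,7], [3,5,8], [5,7,8]

giving chain groups C_0 ≅ Z^10, C_1 ≅ Z^18, C_2 ≅ Z^12.

The boundary map ∂_1: C_1 → C_0 sends each edge [p,q] (with p < q) to q − p. For instance
  ∂[2,9] = [9] − [2].
This gives a 10×18 integer matrix of rank 8; reducing to Smith normal form yields diagonal entries (1,1,1,1,1,1,1,1).

∂_2: C_2 → C_1 sends each 2-simplex [p,q,r] to [q,r] − [p,r] + [p,q]. For instance
  ∂[1,6,9] = [6,9] − [1,9] + [1,6],
  ∂[0,3,8] = [3,8] − [0,8] + [0,3].
The 18×12 boundary matrix has rank 10 and Smith normal form diag(1,1,1,1,1,1,1,1,1,1).

Computing H_k = (kernel of ∂_k) / (image of ∂_{k+1}):

  H_0: rank C_0 − rank ∂_1 = 10 − 8 = 2, and the invariant factors of ∂_1 are all 1, so H_0 ≅ Z^2.
  H_1: rank ker ∂_1 − rank ∂_2 = (18 − 8) − 10 = 0, and the invariant factors of ∂_2 are all 1, so H_1 ≅ 0.
  H_2: rank ker ∂_2 − rank ∂_3 = (12 − 10) − 0 = 2, and there is no ∂_3, so H_2 ≅ Z^2.

As a check, the Euler characteristic is 10 − 18 + 12 = 4, which agrees with 2 − 0 + 2 = 4.
(K is a triangulation of the disjoint union of the 2-sphere S^2 and the 2-sphere S^2.)

H_0 ≅ Z^2,  H_1 = 0,  H_2 ≅ Z^2.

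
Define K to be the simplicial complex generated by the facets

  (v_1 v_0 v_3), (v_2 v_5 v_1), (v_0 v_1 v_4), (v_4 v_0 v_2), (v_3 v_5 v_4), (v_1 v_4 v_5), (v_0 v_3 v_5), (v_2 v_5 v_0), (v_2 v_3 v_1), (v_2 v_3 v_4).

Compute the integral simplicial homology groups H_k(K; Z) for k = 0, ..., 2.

Fix the vertex order v_0 < v_1 < v_2 < v_3 < v_4 < v_5 and write every simplex with vertices in increasing order. Then dim K = 2 and the simplices of K are:

  0-simplices (6): [v_0], [v_1], [v_2], [v_3], [v_4], [v_5]
  1-simplices (15): (15 of them)
  2-simplices (10): [v_0,v_1,v_3], [v_0,v_1,v_4], [v_0,v_2,v_4], [v_0,v_2,v_5], [v_0,v_3,v_5], [v_1,v_2,v_3], [v_1,v_2,v_5], [v_1,v_4,v_5], [v_2,v_3,v_4], [v_3,v_4,v_5]

so the chain groups are C_0 ≅ Z^6, C_1 ≅ Z^15, C_2 ≅ Z^10.

The boundary map ∂_1: C_1 → C_0 is given by ∂[p,q] = [q] − [p]. For instance
  ∂[v_2,v_4] = [v_4] − [v_2].
The 6×15 boundary matrix has rank 5 and Smith normal form diag(1,1,1,1,1).

Boundary ∂_2: C_2 → C_1 acts by ∂[p,q,r] = [q,r] − [p,r] + [p,q]. For instance
  ∂[v_0,v_1,v_3] = [v_1,v_3] − [v_0,v_3] + [v_0,v_1],
  ∂[v_1,v_2,v_3] = [v_2,v_3] − [v_1,v_3] + [v_1,v_2].
As a 15×10 matrix over Z this has rank 10, with invariant factors (1,1,1,1,1,1,1,1,1,2).

Computing H_k = (kernel of ∂_k) / (image of ∂_{k+1}):

  H_0: rank C_0 − rank ∂_1 = 6 − 5 = 1, and the invariant factors of ∂_1 are all 1, so H_0 ≅ Z.
  H_1: rank ker ∂_1 − rank ∂_2 = (15 − 5) − 10 = 0, and ∂_2 has invariant factor 2 > 1, so H_1 ≅ Z/2.
  H_2: rank ker ∂_2 − rank ∂_3 = (10 − 10) − 0 = 0, and there is no ∂_3, so H_2 ≅ 0.

H_0 = Z,  H_1 = Z/2,  H_2 = 0.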